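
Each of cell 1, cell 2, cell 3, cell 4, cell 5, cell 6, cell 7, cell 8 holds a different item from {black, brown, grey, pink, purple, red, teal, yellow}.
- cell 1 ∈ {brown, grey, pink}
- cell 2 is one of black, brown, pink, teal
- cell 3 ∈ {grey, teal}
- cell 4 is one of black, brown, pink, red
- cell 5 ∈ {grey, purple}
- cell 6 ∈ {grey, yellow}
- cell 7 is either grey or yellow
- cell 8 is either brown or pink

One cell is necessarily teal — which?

cell 3

The 8 variables together cover exactly {black, brown, grey, pink, purple, red, teal, yellow} — 8 values for 8 variables — and purple appears only in cell 5's list, so cell 5 = purple.
The 7 still-open variables draw from only 7 values {black, brown, grey, pink, red, teal, yellow}, so each is used; only cell 4 can be red, hence cell 4 = red.
The 6 still-open variables draw from only 6 values {black, brown, grey, pink, teal, yellow}, so each is used; only cell 2 can be black, hence cell 2 = black.
The 5 still-open variables draw from only 5 values {brown, grey, pink, teal, yellow}, so each is used; only cell 3 can be teal, hence cell 3 = teal.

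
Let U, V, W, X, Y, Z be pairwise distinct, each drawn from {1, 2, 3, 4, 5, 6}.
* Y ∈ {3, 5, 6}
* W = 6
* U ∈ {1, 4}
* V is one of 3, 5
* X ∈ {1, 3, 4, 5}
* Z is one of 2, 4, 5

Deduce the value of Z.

W has just one choice, so W = 6. So Y can't be 6.
The 5 still-open variables together cover exactly {1, 2, 3, 4, 5} — 5 values for 5 variables — and 2 appears only in Z's list, so Z = 2.

2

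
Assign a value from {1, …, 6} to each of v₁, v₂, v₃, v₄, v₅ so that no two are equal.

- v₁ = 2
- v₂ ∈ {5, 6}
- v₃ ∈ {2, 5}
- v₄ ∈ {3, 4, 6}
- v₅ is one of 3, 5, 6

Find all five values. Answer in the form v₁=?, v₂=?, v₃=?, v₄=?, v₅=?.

v₁=2, v₂=6, v₃=5, v₄=4, v₅=3

v₁ has just one choice, so v₁ = 2. Eliminate 2 elsewhere: v₃.
v₃ has just one choice, so v₃ = 5. Remove 5 from v₂, v₅.
v₂ must be 6 (only option left). Eliminate 6 elsewhere: v₄, v₅.
That leaves v₅ = 3. Strike 3 from v₄.
That leaves v₄ = 4.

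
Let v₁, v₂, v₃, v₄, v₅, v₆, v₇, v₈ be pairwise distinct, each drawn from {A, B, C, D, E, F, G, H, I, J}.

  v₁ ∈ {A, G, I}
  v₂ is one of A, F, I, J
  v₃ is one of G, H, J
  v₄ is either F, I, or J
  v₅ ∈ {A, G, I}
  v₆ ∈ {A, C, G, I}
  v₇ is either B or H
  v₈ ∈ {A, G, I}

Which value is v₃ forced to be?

The 8 variables together cover exactly {A, B, C, F, G, H, I, J} — 8 values for 8 variables — and B appears only in v₇'s list, so v₇ = B.
The 7 still-open variables together cover exactly {A, C, F, G, H, I, J} — 7 values for 7 variables — and C appears only in v₆'s list, so v₆ = C.
Among the 6 still-open variables, H fits only v₃ (and all 6 values in {A, F, G, H, I, J} must be used), so v₃ = H.

H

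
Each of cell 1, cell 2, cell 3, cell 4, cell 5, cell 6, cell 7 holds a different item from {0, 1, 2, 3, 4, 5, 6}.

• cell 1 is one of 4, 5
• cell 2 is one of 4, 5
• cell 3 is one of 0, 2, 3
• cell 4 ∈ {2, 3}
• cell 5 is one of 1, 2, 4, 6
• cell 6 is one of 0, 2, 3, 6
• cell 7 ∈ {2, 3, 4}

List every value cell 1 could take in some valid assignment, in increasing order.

4, 5

The 7 variables together cover exactly {0, 1, 2, 3, 4, 5, 6} — 7 values for 7 variables — and 1 appears only in cell 5's list, so cell 5 = 1.
The 6 still-open variables together cover exactly {0, 2, 3, 4, 5, 6} — 6 values for 6 variables — and 6 appears only in cell 6's list, so cell 6 = 6.
Among the 5 still-open variables, 0 fits only cell 3 (and all 5 values in {0, 2, 3, 4, 5} must be used), so cell 3 = 0.
cell 1 and cell 2 between them cover only {4, 5} — a naked pair. Remove those values from cell 7.
No further eliminations apply; cell 1 can still be any of 4, 5.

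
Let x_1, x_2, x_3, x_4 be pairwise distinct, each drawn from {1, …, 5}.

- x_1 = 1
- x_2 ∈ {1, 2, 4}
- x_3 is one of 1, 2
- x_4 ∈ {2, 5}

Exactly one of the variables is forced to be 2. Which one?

x_1 must be 1 (only option left). Remove 1 from x_2, x_3.
So 2 goes to x_3.

x_3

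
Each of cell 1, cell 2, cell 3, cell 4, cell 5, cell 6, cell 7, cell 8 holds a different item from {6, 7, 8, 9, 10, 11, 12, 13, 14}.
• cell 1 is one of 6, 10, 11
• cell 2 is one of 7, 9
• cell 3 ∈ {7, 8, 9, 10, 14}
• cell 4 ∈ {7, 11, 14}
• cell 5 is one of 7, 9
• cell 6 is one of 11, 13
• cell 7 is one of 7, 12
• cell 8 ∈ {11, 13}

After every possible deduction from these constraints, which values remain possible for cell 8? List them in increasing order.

11, 13

cell 2 and cell 5 share exactly the 2 values {7, 9}; by pigeonhole those values go to them, so strike 7, 9 from cell 3, cell 4, cell 7.
That leaves cell 7 = 12.
cell 6 and cell 8 share exactly the 2 values {11, 13}; by pigeonhole those values go to them, so strike 11, 13 from cell 1, cell 4.
cell 4's domain is down to {14}, so cell 4 = 14. Strike 14 from cell 3.
No further eliminations apply; cell 8 can still be any of 11, 13.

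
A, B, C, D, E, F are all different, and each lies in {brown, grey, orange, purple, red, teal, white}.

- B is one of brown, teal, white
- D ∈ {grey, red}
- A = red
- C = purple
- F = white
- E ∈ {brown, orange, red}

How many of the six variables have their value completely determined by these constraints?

4

A must be red (only option left). Eliminate red elsewhere: D, E.
C must be purple (only option left).
D's domain is down to {grey}, so D = grey.
F must be white (only option left). Remove white from B.
Determined: A=red, C=purple, D=grey, F=white. The other variables each still have more than one consistent value. That makes 4.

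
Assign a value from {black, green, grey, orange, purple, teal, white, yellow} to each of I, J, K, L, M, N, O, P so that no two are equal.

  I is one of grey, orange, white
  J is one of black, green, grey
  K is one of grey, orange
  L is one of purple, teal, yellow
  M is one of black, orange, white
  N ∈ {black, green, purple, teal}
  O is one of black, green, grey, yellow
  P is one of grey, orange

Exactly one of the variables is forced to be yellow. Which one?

O

The 2 variables K and P are confined to {grey, orange}, which locks those values in; drop them from I, J, M, O.
I has just one choice, so I = white. Remove white from M.
That leaves M = black. Strike black from J, N, O.
J has just one choice, so J = green. Remove green from N, O.
So yellow goes to O.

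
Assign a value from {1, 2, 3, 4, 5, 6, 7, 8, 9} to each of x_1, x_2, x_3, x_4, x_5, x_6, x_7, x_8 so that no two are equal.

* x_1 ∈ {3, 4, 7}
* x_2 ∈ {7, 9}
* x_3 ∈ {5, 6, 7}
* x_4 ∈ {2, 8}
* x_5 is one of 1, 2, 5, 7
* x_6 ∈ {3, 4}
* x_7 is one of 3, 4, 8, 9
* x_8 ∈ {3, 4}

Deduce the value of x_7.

8

The 2 variables x_6 and x_8 are confined to {3, 4}, which locks those values in; drop them from x_1, x_7.
x_1 must be 7 (only option left). Remove 7 from x_2, x_3, x_5.
x_2 must be 9 (only option left). So x_7 can't be 9.
So x_7 = 8.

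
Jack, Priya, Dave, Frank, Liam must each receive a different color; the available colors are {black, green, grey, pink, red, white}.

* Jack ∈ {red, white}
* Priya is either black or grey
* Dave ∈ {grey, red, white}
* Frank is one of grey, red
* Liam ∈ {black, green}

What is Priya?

The 5 variables together cover exactly {black, green, grey, red, white} — 5 values for 5 variables — and green appears only in Liam's list, so Liam = green.
Among the 4 still-open variables, black fits only Priya (and all 4 values in {black, grey, red, white} must be used), so Priya = black.

black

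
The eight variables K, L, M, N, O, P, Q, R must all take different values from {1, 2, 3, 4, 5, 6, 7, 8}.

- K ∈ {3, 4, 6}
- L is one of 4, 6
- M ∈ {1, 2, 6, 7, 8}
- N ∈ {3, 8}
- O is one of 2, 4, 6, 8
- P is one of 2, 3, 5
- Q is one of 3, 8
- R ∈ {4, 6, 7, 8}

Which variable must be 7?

R

Among the 8 variables, 1 fits only M (and all 8 values in {1, 2, 3, 4, 5, 6, 7, 8} must be used), so M = 1.
The 7 still-open variables together cover exactly {2, 3, 4, 5, 6, 7, 8} — 7 values for 7 variables — and 5 appears only in P's list, so P = 5.
The 6 still-open variables draw from only 6 values {2, 3, 4, 6, 7, 8}, so each is used; only O can be 2, hence O = 2.
The 5 still-open variables together cover exactly {3, 4, 6, 7, 8} — 5 values for 5 variables — and 7 appears only in R's list, so R = 7.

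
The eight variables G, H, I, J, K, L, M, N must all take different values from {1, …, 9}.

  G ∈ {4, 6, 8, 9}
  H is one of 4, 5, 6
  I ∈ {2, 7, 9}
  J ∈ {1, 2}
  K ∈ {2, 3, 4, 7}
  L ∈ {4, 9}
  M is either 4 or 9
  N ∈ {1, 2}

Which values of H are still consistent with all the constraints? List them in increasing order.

5, 6

J and N share exactly the 2 values {1, 2}; by pigeonhole those values go to them, so strike 1, 2 from I, K.
L and M between them cover only {4, 9} — a naked pair. Remove those values from G, H, I, K.
I has just one choice, so I = 7. Strike 7 from K.
K has just one choice, so K = 3.
No further eliminations apply; H can still be any of 5, 6.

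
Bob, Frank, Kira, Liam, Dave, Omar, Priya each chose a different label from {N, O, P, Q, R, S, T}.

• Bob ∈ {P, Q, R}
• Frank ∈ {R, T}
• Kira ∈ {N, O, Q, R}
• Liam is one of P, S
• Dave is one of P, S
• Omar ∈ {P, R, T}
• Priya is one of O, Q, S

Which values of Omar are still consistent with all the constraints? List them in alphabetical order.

The 7 variables draw from only 7 values {N, O, P, Q, R, S, T}, so each is used; only Kira can be N, hence Kira = N.
The 6 still-open variables draw from only 6 values {O, P, Q, R, S, T}, so each is used; only Priya can be O, hence Priya = O.
Among the 5 still-open variables, Q fits only Bob (and all 5 values in {P, Q, R, S, T} must be used), so Bob = Q.
Liam and Dave between them cover only {P, S} — a naked pair. Remove those values from Omar.
No further eliminations apply; Omar can still be any of R, T.

R, T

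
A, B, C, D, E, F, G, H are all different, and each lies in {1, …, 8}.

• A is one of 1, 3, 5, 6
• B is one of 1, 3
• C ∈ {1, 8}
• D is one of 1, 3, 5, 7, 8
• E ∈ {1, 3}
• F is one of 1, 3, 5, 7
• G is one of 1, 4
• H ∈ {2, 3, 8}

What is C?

8

Among the 8 variables, 2 fits only H (and all 8 values in {1, 2, 3, 4, 5, 6, 7, 8} must be used), so H = 2.
The 7 still-open variables draw from only 7 values {1, 3, 4, 5, 6, 7, 8}, so each is used; only G can be 4, hence G = 4.
The 6 still-open variables together cover exactly {1, 3, 5, 6, 7, 8} — 6 values for 6 variables — and 6 appears only in A's list, so A = 6.
B and E between them cover only {1, 3} — a naked pair. Remove those values from C, D, F.
So C = 8.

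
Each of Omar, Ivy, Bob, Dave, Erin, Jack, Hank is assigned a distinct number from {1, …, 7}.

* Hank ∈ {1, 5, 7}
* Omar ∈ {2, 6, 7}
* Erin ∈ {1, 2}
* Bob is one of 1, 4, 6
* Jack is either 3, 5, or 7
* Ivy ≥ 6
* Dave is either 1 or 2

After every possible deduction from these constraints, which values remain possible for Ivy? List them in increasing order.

6, 7

Among the 7 variables, 3 fits only Jack (and all 7 values in {1, 2, 3, 4, 5, 6, 7} must be used), so Jack = 3.
The 6 still-open variables together cover exactly {1, 2, 4, 5, 6, 7} — 6 values for 6 variables — and 4 appears only in Bob's list, so Bob = 4.
Among the 5 still-open variables, 5 fits only Hank (and all 5 values in {1, 2, 5, 6, 7} must be used), so Hank = 5.
Dave and Erin share exactly the 2 values {1, 2}; by pigeonhole those values go to them, so strike 1, 2 from Omar.
No further eliminations apply; Ivy can still be any of 6, 7.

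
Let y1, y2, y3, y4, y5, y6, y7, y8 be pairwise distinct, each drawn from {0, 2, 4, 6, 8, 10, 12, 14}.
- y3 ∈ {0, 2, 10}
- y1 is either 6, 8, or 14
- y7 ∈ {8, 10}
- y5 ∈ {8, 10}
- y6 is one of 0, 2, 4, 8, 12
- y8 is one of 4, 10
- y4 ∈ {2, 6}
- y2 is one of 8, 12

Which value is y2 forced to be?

12

The 8 variables draw from only 8 values {0, 2, 4, 6, 8, 10, 12, 14}, so each is used; only y1 can be 14, hence y1 = 14.
Among the 7 still-open variables, 6 fits only y4 (and all 7 values in {0, 2, 4, 6, 8, 10, 12} must be used), so y4 = 6.
y5 and y7 between them cover only {8, 10} — a naked pair. Remove those values from y2, y3, y6, y8.
So y2 = 12.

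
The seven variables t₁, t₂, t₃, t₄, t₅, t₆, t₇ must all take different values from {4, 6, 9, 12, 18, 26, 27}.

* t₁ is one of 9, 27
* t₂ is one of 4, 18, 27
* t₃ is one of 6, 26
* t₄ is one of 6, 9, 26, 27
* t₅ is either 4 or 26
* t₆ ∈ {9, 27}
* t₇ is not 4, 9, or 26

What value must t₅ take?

4

Among the 7 variables, 12 fits only t₇ (and all 7 values in {4, 6, 9, 12, 18, 26, 27} must be used), so t₇ = 12.
The 6 still-open variables draw from only 6 values {4, 6, 9, 18, 26, 27}, so each is used; only t₂ can be 18, hence t₂ = 18.
The 5 still-open variables together cover exactly {4, 6, 9, 26, 27} — 5 values for 5 variables — and 4 appears only in t₅'s list, so t₅ = 4.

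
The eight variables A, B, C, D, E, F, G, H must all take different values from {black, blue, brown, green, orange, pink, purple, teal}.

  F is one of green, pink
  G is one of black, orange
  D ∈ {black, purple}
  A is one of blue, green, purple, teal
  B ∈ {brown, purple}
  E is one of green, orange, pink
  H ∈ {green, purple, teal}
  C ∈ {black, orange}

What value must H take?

The 8 variables together cover exactly {black, blue, brown, green, orange, pink, purple, teal} — 8 values for 8 variables — and blue appears only in A's list, so A = blue.
The 7 still-open variables draw from only 7 values {black, brown, green, orange, pink, purple, teal}, so each is used; only B can be brown, hence B = brown.
The 6 still-open variables together cover exactly {black, green, orange, pink, purple, teal} — 6 values for 6 variables — and teal appears only in H's list, so H = teal.

teal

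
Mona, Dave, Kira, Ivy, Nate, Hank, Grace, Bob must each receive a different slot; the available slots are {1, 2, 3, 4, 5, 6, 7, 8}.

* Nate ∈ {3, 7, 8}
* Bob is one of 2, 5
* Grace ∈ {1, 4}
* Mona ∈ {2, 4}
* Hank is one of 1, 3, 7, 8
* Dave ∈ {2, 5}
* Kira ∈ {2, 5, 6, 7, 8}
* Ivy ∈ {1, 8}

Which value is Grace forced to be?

The 8 variables draw from only 8 values {1, 2, 3, 4, 5, 6, 7, 8}, so each is used; only Kira can be 6, hence Kira = 6.
The 2 variables Dave and Bob are confined to {2, 5}, which locks those values in; drop them from Mona.
Mona must be 4 (only option left). Eliminate 4 elsewhere: Grace.
So Grace = 1.

1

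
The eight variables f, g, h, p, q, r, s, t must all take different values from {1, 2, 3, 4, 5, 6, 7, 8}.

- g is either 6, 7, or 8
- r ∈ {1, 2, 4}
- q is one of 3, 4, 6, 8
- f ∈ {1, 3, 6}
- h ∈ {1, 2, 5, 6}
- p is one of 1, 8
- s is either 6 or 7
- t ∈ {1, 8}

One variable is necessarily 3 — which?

Among the 8 variables, 5 fits only h (and all 8 values in {1, 2, 3, 4, 5, 6, 7, 8} must be used), so h = 5.
The 7 still-open variables together cover exactly {1, 2, 3, 4, 6, 7, 8} — 7 values for 7 variables — and 2 appears only in r's list, so r = 2.
Among the 6 still-open variables, 4 fits only q (and all 6 values in {1, 3, 4, 6, 7, 8} must be used), so q = 4.
The 5 still-open variables draw from only 5 values {1, 3, 6, 7, 8}, so each is used; only f can be 3, hence f = 3.

f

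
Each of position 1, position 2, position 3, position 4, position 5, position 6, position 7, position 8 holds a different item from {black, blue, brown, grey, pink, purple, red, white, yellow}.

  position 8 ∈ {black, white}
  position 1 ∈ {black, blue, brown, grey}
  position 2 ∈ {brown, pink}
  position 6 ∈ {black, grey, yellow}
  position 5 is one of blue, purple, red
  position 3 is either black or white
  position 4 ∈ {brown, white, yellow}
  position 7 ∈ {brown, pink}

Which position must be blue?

position 1

The 2 variables position 2 and position 7 are confined to {brown, pink}, which locks those values in; drop them from position 1, position 4.
The 2 variables position 3 and position 8 are confined to {black, white}, which locks those values in; drop them from position 1, position 4, position 6.
position 4 must be yellow (only option left). Eliminate yellow elsewhere: position 6.
That leaves position 6 = grey. Eliminate grey elsewhere: position 1.
So blue goes to position 1.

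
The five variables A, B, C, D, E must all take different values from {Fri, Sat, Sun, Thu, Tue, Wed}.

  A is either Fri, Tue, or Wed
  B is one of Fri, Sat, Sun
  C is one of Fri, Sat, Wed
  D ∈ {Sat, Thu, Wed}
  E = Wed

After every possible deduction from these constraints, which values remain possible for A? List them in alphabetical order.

E must be Wed (only option left). Remove Wed from A, C, D.
No further eliminations apply; A can still be any of Fri, Tue.

Fri, Tue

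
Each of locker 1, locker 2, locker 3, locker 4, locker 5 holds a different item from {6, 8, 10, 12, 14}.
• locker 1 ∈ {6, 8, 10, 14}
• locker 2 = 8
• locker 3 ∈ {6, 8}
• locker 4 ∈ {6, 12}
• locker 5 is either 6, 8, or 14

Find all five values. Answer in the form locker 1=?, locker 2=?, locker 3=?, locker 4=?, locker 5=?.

locker 1=10, locker 2=8, locker 3=6, locker 4=12, locker 5=14

locker 2 must be 8 (only option left). Remove 8 from locker 1, locker 3, locker 5.
locker 3's domain is down to {6}, so locker 3 = 6. Remove 6 from locker 1, locker 4, locker 5.
locker 4 must be 12 (only option left).
locker 5's domain is down to {14}, so locker 5 = 14. So locker 1 can't be 14.
That leaves locker 1 = 10.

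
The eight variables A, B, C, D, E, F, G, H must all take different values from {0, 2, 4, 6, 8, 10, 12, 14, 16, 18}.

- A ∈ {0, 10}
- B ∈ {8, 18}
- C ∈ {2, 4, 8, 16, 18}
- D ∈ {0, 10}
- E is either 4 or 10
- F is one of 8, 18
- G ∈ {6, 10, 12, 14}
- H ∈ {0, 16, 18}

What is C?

2

A and D between them cover only {0, 10} — a naked pair. Remove those values from E, G, H.
E has just one choice, so E = 4. Remove 4 from C.
B and F share exactly the 2 values {8, 18}; by pigeonhole those values go to them, so strike 8, 18 from C, H.
H's domain is down to {16}, so H = 16. So C can't be 16.
So C = 2.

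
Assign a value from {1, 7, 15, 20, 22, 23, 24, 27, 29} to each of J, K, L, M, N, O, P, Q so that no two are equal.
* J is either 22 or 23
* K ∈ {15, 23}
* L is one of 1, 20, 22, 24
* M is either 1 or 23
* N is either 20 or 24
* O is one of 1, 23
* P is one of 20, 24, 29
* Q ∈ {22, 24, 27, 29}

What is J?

22

Among the 8 variables, 15 fits only K (and all 8 values in {1, 15, 20, 22, 23, 24, 27, 29} must be used), so K = 15.
Among the 7 still-open variables, 27 fits only Q (and all 7 values in {1, 20, 22, 23, 24, 27, 29} must be used), so Q = 27.
The 6 still-open variables together cover exactly {1, 20, 22, 23, 24, 29} — 6 values for 6 variables — and 29 appears only in P's list, so P = 29.
M and O share exactly the 2 values {1, 23}; by pigeonhole those values go to them, so strike 1, 23 from J, L.
So J = 22.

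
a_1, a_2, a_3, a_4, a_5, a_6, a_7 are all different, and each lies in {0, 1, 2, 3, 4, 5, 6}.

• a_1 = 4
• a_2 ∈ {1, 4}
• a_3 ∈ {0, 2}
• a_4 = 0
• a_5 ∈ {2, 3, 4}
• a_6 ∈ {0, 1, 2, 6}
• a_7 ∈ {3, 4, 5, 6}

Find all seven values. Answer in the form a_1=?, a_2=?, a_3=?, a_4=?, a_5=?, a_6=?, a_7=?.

a_1's domain is down to {4}, so a_1 = 4. Eliminate 4 elsewhere: a_2, a_5, a_7.
That leaves a_2 = 1. So a_6 can't be 1.
a_4's domain is down to {0}, so a_4 = 0. Strike 0 from a_3, a_6.
a_3 must be 2 (only option left). Eliminate 2 elsewhere: a_5, a_6.
a_5 has just one choice, so a_5 = 3. So a_7 can't be 3.
That leaves a_6 = 6. Eliminate 6 elsewhere: a_7.
a_7's domain is down to {5}, so a_7 = 5.

a_1=4, a_2=1, a_3=2, a_4=0, a_5=3, a_6=6, a_7=5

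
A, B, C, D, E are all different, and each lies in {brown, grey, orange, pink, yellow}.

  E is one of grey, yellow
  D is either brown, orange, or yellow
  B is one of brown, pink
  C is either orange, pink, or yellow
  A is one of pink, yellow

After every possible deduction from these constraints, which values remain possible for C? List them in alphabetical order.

The 5 variables draw from only 5 values {brown, grey, orange, pink, yellow}, so each is used; only E can be grey, hence E = grey.
No further eliminations apply; C can still be any of orange, pink, yellow.

orange, pink, yellow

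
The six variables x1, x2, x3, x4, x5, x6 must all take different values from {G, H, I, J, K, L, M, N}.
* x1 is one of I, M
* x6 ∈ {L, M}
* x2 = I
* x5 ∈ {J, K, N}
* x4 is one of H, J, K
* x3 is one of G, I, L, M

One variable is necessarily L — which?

x6

x2's domain is down to {I}, so x2 = I. Remove I from x1, x3.
x1 has just one choice, so x1 = M. So x3, x6 can't be M.
So L goes to x6.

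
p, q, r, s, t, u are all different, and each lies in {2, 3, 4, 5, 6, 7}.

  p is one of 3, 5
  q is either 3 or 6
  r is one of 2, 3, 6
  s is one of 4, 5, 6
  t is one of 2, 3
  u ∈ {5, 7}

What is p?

5

Among the 6 variables, 4 fits only s (and all 6 values in {2, 3, 4, 5, 6, 7} must be used), so s = 4.
The 5 still-open variables together cover exactly {2, 3, 5, 6, 7} — 5 values for 5 variables — and 7 appears only in u's list, so u = 7.
Among the 4 still-open variables, 5 fits only p (and all 4 values in {2, 3, 5, 6} must be used), so p = 5.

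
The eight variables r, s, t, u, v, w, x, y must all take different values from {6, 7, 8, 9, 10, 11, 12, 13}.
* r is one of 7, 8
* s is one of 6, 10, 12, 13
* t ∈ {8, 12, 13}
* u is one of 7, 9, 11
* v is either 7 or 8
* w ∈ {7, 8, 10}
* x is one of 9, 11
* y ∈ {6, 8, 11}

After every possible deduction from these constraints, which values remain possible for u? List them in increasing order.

9, 11

The 2 variables r and v are confined to {7, 8}, which locks those values in; drop them from t, u, w, y.
w must be 10 (only option left). Remove 10 from s.
u and x between them cover only {9, 11} — a naked pair. Remove those values from y.
That leaves y = 6. Remove 6 from s.
No further eliminations apply; u can still be any of 9, 11.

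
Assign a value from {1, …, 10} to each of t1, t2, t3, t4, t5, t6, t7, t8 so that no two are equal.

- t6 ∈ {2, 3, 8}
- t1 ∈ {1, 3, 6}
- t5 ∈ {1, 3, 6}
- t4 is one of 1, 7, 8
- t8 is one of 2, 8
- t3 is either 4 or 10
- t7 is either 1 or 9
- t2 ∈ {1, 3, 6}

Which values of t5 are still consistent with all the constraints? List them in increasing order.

t1, t2, t5 between them cover only {1, 3, 6} — a naked triple. Remove those values from t4, t6, t7.
t7 must be 9 (only option left).
t6 and t8 between them cover only {2, 8} — a naked pair. Remove those values from t4.
t4 has just one choice, so t4 = 7.
No further eliminations apply; t5 can still be any of 1, 3, 6.

1, 3, 6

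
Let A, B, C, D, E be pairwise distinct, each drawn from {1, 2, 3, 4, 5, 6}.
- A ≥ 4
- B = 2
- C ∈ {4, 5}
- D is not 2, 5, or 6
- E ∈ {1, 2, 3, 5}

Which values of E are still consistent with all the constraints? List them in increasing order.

B has just one choice, so B = 2. Strike 2 from E.
No further eliminations apply; E can still be any of 1, 3, 5.

1, 3, 5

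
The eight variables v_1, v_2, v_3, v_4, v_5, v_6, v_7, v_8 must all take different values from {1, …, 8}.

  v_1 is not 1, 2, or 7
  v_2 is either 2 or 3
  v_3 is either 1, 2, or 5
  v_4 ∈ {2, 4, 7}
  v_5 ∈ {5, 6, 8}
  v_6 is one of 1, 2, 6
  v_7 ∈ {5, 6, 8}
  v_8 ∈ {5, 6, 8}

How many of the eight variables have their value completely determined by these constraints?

Among the 8 variables, 7 fits only v_4 (and all 8 values in {1, 2, 3, 4, 5, 6, 7, 8} must be used), so v_4 = 7.
Among the 7 still-open variables, 4 fits only v_1 (and all 7 values in {1, 2, 3, 4, 5, 6, 8} must be used), so v_1 = 4.
Among the 6 still-open variables, 3 fits only v_2 (and all 6 values in {1, 2, 3, 5, 6, 8} must be used), so v_2 = 3.
The 3 variables v_5, v_7, v_8 are confined to {5, 6, 8}, which locks those values in; drop them from v_3, v_6.
Determined: v_1=4, v_2=3, v_4=7. The other variables each still have more than one consistent value. That makes 3.

3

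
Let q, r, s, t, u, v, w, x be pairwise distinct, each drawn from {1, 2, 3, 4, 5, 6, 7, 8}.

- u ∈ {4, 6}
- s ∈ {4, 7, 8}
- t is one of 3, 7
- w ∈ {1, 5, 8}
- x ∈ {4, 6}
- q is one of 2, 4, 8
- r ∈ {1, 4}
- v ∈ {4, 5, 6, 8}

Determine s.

Among the 8 variables, 2 fits only q (and all 8 values in {1, 2, 3, 4, 5, 6, 7, 8} must be used), so q = 2.
Among the 7 still-open variables, 3 fits only t (and all 7 values in {1, 3, 4, 5, 6, 7, 8} must be used), so t = 3.
The 6 still-open variables draw from only 6 values {1, 4, 5, 6, 7, 8}, so each is used; only s can be 7, hence s = 7.

7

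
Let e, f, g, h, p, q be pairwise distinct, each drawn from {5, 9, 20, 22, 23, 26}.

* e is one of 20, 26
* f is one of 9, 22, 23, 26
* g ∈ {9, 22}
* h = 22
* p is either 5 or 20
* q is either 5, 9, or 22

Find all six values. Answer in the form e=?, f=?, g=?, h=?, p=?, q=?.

e=26, f=23, g=9, h=22, p=20, q=5

h's domain is down to {22}, so h = 22. Remove 22 from f, g, q.
That leaves g = 9. Strike 9 from f, q.
q has just one choice, so q = 5. Strike 5 from p.
p must be 20 (only option left). Strike 20 from e.
e must be 26 (only option left). Remove 26 from f.
That leaves f = 23.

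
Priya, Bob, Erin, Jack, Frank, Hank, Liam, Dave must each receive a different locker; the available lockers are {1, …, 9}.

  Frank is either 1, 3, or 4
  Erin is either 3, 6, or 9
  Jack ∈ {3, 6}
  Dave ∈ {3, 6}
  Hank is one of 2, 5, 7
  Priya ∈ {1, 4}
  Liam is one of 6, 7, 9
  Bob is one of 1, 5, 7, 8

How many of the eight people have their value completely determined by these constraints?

2

Jack and Dave share exactly the 2 values {3, 6}; by pigeonhole those values go to them, so strike 3, 6 from Erin, Frank, Liam.
Erin must be 9 (only option left). Strike 9 from Liam.
That leaves Liam = 7. So Bob, Hank can't be 7.
Priya and Frank between them cover only {1, 4} — a naked pair. Remove those values from Bob.
Determined: Erin=9, Liam=7. The other people each still have more than one consistent value. That makes 2.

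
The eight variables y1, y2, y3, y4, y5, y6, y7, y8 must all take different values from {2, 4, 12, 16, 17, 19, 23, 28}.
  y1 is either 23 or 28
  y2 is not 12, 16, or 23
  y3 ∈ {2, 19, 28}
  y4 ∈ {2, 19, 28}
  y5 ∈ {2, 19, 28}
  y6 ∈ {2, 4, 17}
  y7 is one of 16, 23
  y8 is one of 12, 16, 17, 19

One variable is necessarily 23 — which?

y1

Among the 8 variables, 12 fits only y8 (and all 8 values in {2, 4, 12, 16, 17, 19, 23, 28} must be used), so y8 = 12.
The 7 still-open variables together cover exactly {2, 4, 16, 17, 19, 23, 28} — 7 values for 7 variables — and 16 appears only in y7's list, so y7 = 16.
The 6 still-open variables draw from only 6 values {2, 4, 17, 19, 23, 28}, so each is used; only y1 can be 23, hence y1 = 23.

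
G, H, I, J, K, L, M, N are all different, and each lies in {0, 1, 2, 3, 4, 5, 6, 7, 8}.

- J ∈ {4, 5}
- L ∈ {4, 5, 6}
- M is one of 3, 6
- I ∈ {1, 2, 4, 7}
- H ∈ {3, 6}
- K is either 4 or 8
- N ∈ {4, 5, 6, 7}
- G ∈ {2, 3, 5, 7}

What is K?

Among the 8 variables, 1 fits only I (and all 8 values in {1, 2, 3, 4, 5, 6, 7, 8} must be used), so I = 1.
Among the 7 still-open variables, 2 fits only G (and all 7 values in {2, 3, 4, 5, 6, 7, 8} must be used), so G = 2.
Among the 6 still-open variables, 7 fits only N (and all 6 values in {3, 4, 5, 6, 7, 8} must be used), so N = 7.
The 5 still-open variables together cover exactly {3, 4, 5, 6, 8} — 5 values for 5 variables — and 8 appears only in K's list, so K = 8.

8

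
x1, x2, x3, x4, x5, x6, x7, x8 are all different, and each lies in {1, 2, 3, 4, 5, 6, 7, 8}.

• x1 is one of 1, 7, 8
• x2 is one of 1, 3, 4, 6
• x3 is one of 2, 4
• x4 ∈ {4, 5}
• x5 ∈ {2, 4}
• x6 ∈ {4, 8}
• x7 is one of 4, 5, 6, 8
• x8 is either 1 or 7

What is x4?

5

Among the 8 variables, 3 fits only x2 (and all 8 values in {1, 2, 3, 4, 5, 6, 7, 8} must be used), so x2 = 3.
Among the 7 still-open variables, 6 fits only x7 (and all 7 values in {1, 2, 4, 5, 6, 7, 8} must be used), so x7 = 6.
Among the 6 still-open variables, 5 fits only x4 (and all 6 values in {1, 2, 4, 5, 7, 8} must be used), so x4 = 5.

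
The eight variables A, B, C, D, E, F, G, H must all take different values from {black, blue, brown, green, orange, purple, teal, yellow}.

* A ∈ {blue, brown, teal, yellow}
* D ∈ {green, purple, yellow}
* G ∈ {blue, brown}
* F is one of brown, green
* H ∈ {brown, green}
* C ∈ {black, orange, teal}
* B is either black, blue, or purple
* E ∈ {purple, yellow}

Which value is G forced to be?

The 8 variables draw from only 8 values {black, blue, brown, green, orange, purple, teal, yellow}, so each is used; only C can be orange, hence C = orange.
Among the 7 still-open variables, black fits only B (and all 7 values in {black, blue, brown, green, purple, teal, yellow} must be used), so B = black.
The 6 still-open variables together cover exactly {blue, brown, green, purple, teal, yellow} — 6 values for 6 variables — and teal appears only in A's list, so A = teal.
The 5 still-open variables draw from only 5 values {blue, brown, green, purple, yellow}, so each is used; only G can be blue, hence G = blue.

blue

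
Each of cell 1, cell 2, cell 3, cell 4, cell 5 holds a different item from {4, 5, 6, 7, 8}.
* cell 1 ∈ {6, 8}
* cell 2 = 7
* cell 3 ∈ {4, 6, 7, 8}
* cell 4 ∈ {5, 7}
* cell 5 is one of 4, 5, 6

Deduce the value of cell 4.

cell 2's domain is down to {7}, so cell 2 = 7. Eliminate 7 elsewhere: cell 3, cell 4.
So cell 4 = 5.

5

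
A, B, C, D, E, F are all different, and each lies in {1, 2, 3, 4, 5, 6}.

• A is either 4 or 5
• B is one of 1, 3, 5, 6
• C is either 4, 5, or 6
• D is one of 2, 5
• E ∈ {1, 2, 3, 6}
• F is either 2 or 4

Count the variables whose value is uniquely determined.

1

A, D, F between them cover only {2, 4, 5} — a naked triple. Remove those values from B, C, E.
C has just one choice, so C = 6. Eliminate 6 elsewhere: B, E.
Determined: C=6. The other variables each still have more than one consistent value. That makes 1.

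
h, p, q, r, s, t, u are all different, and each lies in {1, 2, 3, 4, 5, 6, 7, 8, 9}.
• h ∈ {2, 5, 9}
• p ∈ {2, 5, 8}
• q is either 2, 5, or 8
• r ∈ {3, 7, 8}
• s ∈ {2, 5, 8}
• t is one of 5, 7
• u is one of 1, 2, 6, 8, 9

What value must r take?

3

The 3 variables p, q, s are confined to {2, 5, 8}, which locks those values in; drop them from h, r, t, u.
h's domain is down to {9}, so h = 9. Eliminate 9 elsewhere: u.
t must be 7 (only option left). Strike 7 from r.
So r = 3.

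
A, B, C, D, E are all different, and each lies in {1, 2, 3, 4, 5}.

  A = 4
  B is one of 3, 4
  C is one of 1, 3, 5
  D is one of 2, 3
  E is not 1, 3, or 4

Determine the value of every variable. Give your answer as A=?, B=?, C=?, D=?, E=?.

A has just one choice, so A = 4. Eliminate 4 elsewhere: B.
B has just one choice, so B = 3. Remove 3 from C, D.
D's domain is down to {2}, so D = 2. Strike 2 from E.
That leaves E = 5. So C can't be 5.
That leaves C = 1.

A=4, B=3, C=1, D=2, E=5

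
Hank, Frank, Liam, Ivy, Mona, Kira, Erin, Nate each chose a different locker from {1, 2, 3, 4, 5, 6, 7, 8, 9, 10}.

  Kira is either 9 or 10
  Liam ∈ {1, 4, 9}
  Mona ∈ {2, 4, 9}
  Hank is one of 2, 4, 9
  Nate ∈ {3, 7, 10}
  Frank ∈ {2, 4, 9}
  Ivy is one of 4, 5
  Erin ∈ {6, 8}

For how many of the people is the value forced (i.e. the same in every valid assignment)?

3

Hank, Frank, Mona between them cover only {2, 4, 9} — a naked triple. Remove those values from Liam, Ivy, Kira.
That leaves Liam = 1.
Ivy has just one choice, so Ivy = 5.
Kira has just one choice, so Kira = 10. Strike 10 from Nate.
Determined: Liam=1, Ivy=5, Kira=10. The other people each still have more than one consistent value. That makes 3.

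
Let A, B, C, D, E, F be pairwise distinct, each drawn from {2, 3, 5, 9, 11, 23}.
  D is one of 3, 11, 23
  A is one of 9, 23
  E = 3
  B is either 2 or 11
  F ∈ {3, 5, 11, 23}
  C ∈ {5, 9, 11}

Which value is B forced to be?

E's domain is down to {3}, so E = 3. So D, F can't be 3.
The 5 still-open variables together cover exactly {2, 5, 9, 11, 23} — 5 values for 5 variables — and 2 appears only in B's list, so B = 2.

2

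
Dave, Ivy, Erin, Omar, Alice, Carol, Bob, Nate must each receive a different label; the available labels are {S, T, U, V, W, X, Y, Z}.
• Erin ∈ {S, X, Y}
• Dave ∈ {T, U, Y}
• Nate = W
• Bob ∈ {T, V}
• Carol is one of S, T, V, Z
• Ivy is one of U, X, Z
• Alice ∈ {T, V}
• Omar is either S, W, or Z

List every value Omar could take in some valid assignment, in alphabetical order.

S, Z

Nate's domain is down to {W}, so Nate = W. Strike W from Omar.
Alice and Bob between them cover only {T, V} — a naked pair. Remove those values from Dave, Carol.
Omar and Carol share exactly the 2 values {S, Z}; by pigeonhole those values go to them, so strike S, Z from Ivy, Erin.
No further eliminations apply; Omar can still be any of S, Z.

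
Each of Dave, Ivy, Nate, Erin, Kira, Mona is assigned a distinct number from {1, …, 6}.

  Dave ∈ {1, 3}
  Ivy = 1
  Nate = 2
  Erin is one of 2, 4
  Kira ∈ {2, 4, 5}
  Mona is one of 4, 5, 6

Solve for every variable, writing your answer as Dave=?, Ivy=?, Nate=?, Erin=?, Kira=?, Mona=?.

Dave=3, Ivy=1, Nate=2, Erin=4, Kira=5, Mona=6

Ivy has just one choice, so Ivy = 1. So Dave can't be 1.
Nate's domain is down to {2}, so Nate = 2. Remove 2 from Erin, Kira.
Erin must be 4 (only option left). So Kira, Mona can't be 4.
That leaves Kira = 5. Strike 5 from Mona.
That leaves Mona = 6.
Dave has just one choice, so Dave = 3.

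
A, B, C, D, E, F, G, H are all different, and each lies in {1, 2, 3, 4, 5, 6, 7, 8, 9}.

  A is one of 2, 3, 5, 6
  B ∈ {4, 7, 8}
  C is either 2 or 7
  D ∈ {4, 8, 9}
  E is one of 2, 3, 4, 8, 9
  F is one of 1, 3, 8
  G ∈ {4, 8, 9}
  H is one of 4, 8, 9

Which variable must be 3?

D, G, H between them cover only {4, 8, 9} — a naked triple. Remove those values from B, E, F.
B's domain is down to {7}, so B = 7. Strike 7 from C.
C's domain is down to {2}, so C = 2. So A, E can't be 2.
So 3 goes to E.

E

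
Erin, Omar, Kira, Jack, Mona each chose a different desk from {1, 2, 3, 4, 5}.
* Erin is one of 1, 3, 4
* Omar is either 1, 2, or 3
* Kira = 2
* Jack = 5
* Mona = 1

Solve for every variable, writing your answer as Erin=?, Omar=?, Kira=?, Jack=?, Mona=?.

Kira's domain is down to {2}, so Kira = 2. So Omar can't be 2.
That leaves Jack = 5.
Mona's domain is down to {1}, so Mona = 1. Remove 1 from Erin, Omar.
Omar has just one choice, so Omar = 3. Eliminate 3 elsewhere: Erin.
Erin must be 4 (only option left).

Erin=4, Omar=3, Kira=2, Jack=5, Mona=1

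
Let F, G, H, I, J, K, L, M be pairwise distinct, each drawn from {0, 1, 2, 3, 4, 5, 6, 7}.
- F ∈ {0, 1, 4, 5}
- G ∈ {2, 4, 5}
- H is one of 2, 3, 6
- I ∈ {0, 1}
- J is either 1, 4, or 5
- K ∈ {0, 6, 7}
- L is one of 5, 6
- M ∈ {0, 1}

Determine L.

The 8 variables together cover exactly {0, 1, 2, 3, 4, 5, 6, 7} — 8 values for 8 variables — and 3 appears only in H's list, so H = 3.
Among the 7 still-open variables, 2 fits only G (and all 7 values in {0, 1, 2, 4, 5, 6, 7} must be used), so G = 2.
Among the 6 still-open variables, 7 fits only K (and all 6 values in {0, 1, 4, 5, 6, 7} must be used), so K = 7.
The 5 still-open variables together cover exactly {0, 1, 4, 5, 6} — 5 values for 5 variables — and 6 appears only in L's list, so L = 6.

6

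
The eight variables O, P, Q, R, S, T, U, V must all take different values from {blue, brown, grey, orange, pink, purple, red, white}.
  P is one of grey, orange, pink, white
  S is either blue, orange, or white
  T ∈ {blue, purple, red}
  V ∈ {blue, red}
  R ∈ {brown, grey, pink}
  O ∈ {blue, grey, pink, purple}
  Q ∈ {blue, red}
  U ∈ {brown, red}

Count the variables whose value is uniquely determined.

2

Q and V share exactly the 2 values {blue, red}; by pigeonhole those values go to them, so strike blue, red from O, S, T, U.
T has just one choice, so T = purple. Strike purple from O.
U has just one choice, so U = brown. Eliminate brown elsewhere: R.
O and R between them cover only {grey, pink} — a naked pair. Remove those values from P.
Determined: T=purple, U=brown. The other variables each still have more than one consistent value. That makes 2.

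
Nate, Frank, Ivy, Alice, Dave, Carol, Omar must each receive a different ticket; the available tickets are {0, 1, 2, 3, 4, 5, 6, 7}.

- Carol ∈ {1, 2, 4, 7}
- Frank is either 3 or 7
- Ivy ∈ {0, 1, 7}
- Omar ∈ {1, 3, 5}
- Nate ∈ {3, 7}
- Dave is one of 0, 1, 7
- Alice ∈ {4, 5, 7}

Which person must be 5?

Among the 7 variables, 2 fits only Carol (and all 7 values in {0, 1, 2, 3, 4, 5, 7} must be used), so Carol = 2.
The 6 still-open variables draw from only 6 values {0, 1, 3, 4, 5, 7}, so each is used; only Alice can be 4, hence Alice = 4.
The 5 still-open variables draw from only 5 values {0, 1, 3, 5, 7}, so each is used; only Omar can be 5, hence Omar = 5.

Omar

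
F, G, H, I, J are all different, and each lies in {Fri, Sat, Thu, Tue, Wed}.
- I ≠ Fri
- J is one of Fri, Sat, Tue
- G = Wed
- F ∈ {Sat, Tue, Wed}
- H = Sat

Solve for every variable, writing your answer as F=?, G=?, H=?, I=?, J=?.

F=Tue, G=Wed, H=Sat, I=Thu, J=Fri

G's domain is down to {Wed}, so G = Wed. Eliminate Wed elsewhere: F, I.
H's domain is down to {Sat}, so H = Sat. So F, I, J can't be Sat.
F's domain is down to {Tue}, so F = Tue. Strike Tue from I, J.
That leaves I = Thu.
J's domain is down to {Fri}, so J = Fri.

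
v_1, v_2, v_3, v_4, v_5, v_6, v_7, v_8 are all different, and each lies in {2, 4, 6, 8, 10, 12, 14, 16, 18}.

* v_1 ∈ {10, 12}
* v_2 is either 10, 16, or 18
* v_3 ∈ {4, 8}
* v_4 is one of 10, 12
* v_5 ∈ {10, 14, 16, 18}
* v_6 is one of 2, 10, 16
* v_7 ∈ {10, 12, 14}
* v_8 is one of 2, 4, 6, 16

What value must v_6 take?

v_1 and v_4 share exactly the 2 values {10, 12}; by pigeonhole those values go to them, so strike 10, 12 from v_2, v_5, v_6, v_7.
v_7 must be 14 (only option left). Remove 14 from v_5.
v_2 and v_5 share exactly the 2 values {16, 18}; by pigeonhole those values go to them, so strike 16, 18 from v_6, v_8.
So v_6 = 2.

2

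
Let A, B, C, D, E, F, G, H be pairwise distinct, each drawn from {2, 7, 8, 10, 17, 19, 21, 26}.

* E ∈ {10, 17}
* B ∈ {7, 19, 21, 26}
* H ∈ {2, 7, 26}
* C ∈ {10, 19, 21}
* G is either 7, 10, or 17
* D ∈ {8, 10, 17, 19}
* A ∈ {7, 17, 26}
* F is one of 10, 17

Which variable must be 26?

A

The 8 variables draw from only 8 values {2, 7, 8, 10, 17, 19, 21, 26}, so each is used; only H can be 2, hence H = 2.
The 7 still-open variables together cover exactly {7, 8, 10, 17, 19, 21, 26} — 7 values for 7 variables — and 8 appears only in D's list, so D = 8.
E and F share exactly the 2 values {10, 17}; by pigeonhole those values go to them, so strike 10, 17 from A, C, G.
That leaves G = 7. Strike 7 from A, B.
So 26 goes to A.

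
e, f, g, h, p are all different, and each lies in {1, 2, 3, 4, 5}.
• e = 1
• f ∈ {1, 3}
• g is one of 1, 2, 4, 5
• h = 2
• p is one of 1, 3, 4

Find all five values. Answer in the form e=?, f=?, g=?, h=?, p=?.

e's domain is down to {1}, so e = 1. Remove 1 from f, g, p.
f's domain is down to {3}, so f = 3. Strike 3 from p.
h's domain is down to {2}, so h = 2. So g can't be 2.
That leaves p = 4. Strike 4 from g.
g's domain is down to {5}, so g = 5.

e=1, f=3, g=5, h=2, p=4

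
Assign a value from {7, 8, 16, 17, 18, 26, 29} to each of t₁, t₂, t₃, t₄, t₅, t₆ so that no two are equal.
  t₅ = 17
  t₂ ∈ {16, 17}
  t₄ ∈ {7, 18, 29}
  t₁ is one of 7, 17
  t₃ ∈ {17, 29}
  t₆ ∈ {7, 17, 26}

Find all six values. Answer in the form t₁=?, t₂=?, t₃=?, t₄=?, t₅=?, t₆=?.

t₅ has just one choice, so t₅ = 17. Strike 17 from t₁, t₂, t₃, t₆.
t₁ must be 7 (only option left). Eliminate 7 elsewhere: t₄, t₆.
That leaves t₂ = 16.
That leaves t₃ = 29. So t₄ can't be 29.
t₄ must be 18 (only option left).
t₆ has just one choice, so t₆ = 26.

t₁=7, t₂=16, t₃=29, t₄=18, t₅=17, t₆=26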